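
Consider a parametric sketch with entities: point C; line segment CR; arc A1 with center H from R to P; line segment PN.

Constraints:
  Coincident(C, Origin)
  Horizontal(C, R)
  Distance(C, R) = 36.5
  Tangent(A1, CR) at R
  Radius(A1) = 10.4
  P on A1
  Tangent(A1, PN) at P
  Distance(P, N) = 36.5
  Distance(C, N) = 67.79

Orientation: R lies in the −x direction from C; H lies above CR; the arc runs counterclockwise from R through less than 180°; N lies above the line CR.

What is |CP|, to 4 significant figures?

32.67

C is at the origin; CR is horizontal with |CR| = 36.5 and R on the −x side, so R = (-36.50, 0.000). Tangency of A1 to CR means the radius HR is perpendicular to CR, so H = R + (0, 10.4) = (-36.50, 10.40). Since HP ⟂ PN (tangency), |HN| = √(10.4² + 36.5²) = 37.95 regardless of where P sits on A1. So N lies on both circle(C, 67.79) and circle(H, 37.95); the above-CR intersection is N = (-49.87, 45.92). P is the foot of the tangent from N: P = (-28.14, 16.59).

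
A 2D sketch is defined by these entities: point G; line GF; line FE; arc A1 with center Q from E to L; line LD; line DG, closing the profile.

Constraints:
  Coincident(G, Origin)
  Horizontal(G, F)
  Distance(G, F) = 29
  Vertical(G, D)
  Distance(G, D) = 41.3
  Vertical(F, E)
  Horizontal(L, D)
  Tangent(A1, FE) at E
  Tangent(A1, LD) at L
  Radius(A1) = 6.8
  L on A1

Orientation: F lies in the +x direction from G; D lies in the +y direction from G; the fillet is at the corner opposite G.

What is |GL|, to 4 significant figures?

46.89

G is at the origin; GF is horizontal with |GF| = 29.0 and F on the +x side, so F = (29.00, 0.000). GD is vertical with |GD| = 41.3 and D on the +y side, so D = (0.000, 41.30). The virtual corner opposite G is at (29.00, 41.30). The tangent condition forces QE to be normal to FE and A1 meets LD tangentially, so QL is at right angles to LD, with radius 6.8, so the center Q sits 6.8 in from both sides at Q = (22.20, 34.50). That places the tangent points at E = (29.00, 34.50) on FE and L = (22.20, 41.30) on LD. Then |GL| = |L − G| = 46.89.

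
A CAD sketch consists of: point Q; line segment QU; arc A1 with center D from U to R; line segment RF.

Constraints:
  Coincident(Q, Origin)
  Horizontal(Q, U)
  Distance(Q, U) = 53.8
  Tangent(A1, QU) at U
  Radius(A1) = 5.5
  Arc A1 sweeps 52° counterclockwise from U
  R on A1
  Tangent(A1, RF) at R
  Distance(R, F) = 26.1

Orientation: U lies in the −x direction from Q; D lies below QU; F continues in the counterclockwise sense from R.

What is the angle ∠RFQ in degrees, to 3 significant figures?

35.0°

On A1, U sits at bearing 90° from D; a 52° counterclockwise sweep puts R at bearing 142°, so R = D + 5.5·(cos 142°, sin 142°) = (-58.1, -2.11). Tangency of A1 to RF means the radius DR is perpendicular to RF, so RF runs along (−sin 142°, cos 142°); with |RF| = 26.1, F = (-74.2, -22.7). Then cos ∠RFQ = FR·FQ / (|FR||FQ|), giving 35.0°.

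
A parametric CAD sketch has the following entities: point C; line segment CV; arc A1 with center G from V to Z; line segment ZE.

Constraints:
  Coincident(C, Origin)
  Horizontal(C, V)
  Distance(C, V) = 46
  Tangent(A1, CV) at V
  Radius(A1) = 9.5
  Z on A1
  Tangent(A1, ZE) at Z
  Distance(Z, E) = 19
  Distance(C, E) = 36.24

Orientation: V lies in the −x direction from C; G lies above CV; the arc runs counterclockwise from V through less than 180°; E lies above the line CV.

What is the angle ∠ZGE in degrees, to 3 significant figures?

63.4°

Checks: |GZ| = 9.500 ✓; ∠(GZ, ZE) = 90.00° ✓; |ZE| = 19.00 ✓; |CE| = 36.24 ✓.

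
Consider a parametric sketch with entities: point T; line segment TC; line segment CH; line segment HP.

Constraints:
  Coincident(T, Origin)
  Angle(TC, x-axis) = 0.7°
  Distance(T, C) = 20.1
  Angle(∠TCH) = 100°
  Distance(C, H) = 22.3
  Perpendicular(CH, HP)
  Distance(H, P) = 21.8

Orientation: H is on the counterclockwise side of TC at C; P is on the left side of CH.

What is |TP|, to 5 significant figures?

25.868

∠TCH = 100.0°, so CH runs at 0.7° + (180° − 100.0°) = 80.700° from the x-axis; with |CH| = 22.3, H = C + 22.3·(cos 80.700°, sin 80.700°) = (23.702, 22.252). The perpendicularity gives HP at right angles to CH; with |HP| = 21.8 on the left of CH, P = H + 21.8·(-0.98686, 0.16160) = (2.1888, 25.775). Then |TP| = |P − T| = 25.868.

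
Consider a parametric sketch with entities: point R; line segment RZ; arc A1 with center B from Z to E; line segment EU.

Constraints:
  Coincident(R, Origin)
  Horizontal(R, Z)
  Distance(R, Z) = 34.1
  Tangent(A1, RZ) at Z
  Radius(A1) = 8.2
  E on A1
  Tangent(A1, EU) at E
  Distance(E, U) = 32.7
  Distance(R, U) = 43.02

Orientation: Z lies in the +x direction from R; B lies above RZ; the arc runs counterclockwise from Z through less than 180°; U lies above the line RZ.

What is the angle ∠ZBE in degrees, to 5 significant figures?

130.20°

R is at the origin; R and Z share the same y with |RZ| = 34.1 and Z on the +x side, so Z = (34.100, 0.0000). Tangency of A1 to RZ means the radius BZ is perpendicular to RZ, so B = Z + (0, 8.2) = (34.100, 8.2000). Since BE ⟂ EU (tangency), |BU| = √(8.2² + 32.7²) = 33.712 regardless of where E sits on A1. So U lies on both circle(R, 43.02) and circle(B, 33.712); the above-RZ intersection is U = (19.257, 38.469). E is the foot of the tangent from U: E = (40.363, 13.493).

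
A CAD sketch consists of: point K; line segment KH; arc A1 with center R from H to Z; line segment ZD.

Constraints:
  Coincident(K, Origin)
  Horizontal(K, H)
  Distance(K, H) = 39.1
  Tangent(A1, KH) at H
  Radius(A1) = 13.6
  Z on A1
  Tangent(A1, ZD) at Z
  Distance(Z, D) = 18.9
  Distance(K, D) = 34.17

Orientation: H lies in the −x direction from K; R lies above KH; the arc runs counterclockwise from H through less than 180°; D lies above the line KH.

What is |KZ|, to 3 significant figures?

27.8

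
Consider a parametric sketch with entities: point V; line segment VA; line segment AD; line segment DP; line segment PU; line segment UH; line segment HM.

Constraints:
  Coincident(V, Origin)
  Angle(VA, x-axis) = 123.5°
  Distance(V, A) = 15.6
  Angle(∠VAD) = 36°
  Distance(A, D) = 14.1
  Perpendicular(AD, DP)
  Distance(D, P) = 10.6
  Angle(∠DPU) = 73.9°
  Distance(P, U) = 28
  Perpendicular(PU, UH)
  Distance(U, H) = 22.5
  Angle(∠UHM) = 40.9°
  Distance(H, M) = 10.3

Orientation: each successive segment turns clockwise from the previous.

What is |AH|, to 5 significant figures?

19.896

V is at the origin; VA runs at 123.5° with length 15.6, so A = (-8.6102, 13.009). ∠VAD = 36.0° gives AD at -20.500° from the x-axis; with |AD| = 14.1, D = (4.5969, 8.0707). AD is perpendicular to DP, so DP runs at -110.50°; with |DP| = 10.6, P = (0.88466, -1.8580). ∠DPU = 73.9° gives PU at 143.40° from the x-axis; with |PU| = 28.0, U = (-21.594, 14.836). PU is perpendicular to UH, so UH runs at 53.400°; with |UH| = 22.5, H = (-8.1792, 32.900). Then |AH| = |H − A| = 19.896.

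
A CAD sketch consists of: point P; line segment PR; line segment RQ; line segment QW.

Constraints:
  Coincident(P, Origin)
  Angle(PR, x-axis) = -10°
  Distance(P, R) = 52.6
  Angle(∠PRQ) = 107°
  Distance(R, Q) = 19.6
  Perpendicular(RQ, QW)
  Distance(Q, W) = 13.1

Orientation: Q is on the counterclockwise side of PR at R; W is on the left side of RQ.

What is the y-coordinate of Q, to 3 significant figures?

8.33

P is at the origin; PR runs at -10.0° with length 52.6, so R = 52.6·(cos -10.0°, sin -10.0°) = (51.8, -9.13). ∠PRQ = 107.0°, so RQ runs at -10.0° + (180° − 107.0°) = 63.0° from the x-axis; with |RQ| = 19.6, Q = R + 19.6·(cos 63.0°, sin 63.0°) = (60.7, 8.33). So Q.y = 8.33.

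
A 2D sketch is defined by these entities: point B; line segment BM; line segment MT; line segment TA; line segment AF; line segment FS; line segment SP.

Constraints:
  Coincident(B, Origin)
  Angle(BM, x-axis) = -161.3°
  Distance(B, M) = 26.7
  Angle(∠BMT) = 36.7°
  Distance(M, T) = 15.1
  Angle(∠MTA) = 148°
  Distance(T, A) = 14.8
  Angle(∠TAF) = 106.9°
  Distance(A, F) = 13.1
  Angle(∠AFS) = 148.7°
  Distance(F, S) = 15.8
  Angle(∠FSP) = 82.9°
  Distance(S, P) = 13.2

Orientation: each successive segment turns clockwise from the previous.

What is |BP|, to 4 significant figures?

17.15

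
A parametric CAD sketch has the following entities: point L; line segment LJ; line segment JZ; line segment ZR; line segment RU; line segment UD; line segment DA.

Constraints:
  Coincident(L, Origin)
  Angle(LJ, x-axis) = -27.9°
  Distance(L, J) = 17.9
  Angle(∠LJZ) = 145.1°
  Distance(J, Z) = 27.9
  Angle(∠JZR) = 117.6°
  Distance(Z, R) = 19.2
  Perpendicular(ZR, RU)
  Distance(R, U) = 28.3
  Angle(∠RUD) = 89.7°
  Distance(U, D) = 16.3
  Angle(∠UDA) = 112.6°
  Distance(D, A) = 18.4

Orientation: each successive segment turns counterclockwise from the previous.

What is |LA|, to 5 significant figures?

31.971

L is at the origin; LJ runs at -27.9° with length 17.9, so J = (15.819, -8.3759). ∠LJZ = 145.1° gives JZ at 7.0000° from the x-axis; with |JZ| = 27.9, Z = (43.511, -4.9758). ∠JZR = 117.6° gives ZR at 69.400° from the x-axis; with |ZR| = 19.2, R = (50.267, 12.997). ZR ⟂ RU, so RU runs at 159.40°; with |RU| = 28.3, U = (23.776, 22.954). ∠RUD = 89.7° gives UD at -110.30° from the x-axis; with |UD| = 16.3, D = (18.121, 7.6661). ∠UDA = 112.6° gives DA at -42.900° from the x-axis; with |DA| = 18.4, A = (31.600, -4.8592). Then |LA| = |A − L| = 31.971.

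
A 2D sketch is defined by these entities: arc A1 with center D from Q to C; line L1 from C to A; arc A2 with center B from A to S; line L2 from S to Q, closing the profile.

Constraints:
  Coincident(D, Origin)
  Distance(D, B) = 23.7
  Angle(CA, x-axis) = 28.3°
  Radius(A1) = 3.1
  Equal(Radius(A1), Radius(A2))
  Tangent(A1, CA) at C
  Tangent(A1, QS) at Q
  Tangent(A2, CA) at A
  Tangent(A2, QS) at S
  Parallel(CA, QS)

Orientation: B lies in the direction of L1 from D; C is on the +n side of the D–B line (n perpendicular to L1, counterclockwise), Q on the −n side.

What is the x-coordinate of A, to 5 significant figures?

19.398

The slot axis is L1's direction at 28.3°, so u = (cos 28.3°, sin 28.3°) = (0.88048, 0.47409) and n = (−sin 28.3°, cos 28.3°) = (-0.47409, 0.88048). D is at the origin and B lies 23.7 along u from D, so B = 23.7·u = (20.867, 11.236). Tangency of A1 to both parallel lines with radius 3.1 puts C and Q at D ± 3.1·n: C = (-1.4697, 2.7295), Q = (1.4697, -2.7295). Equal radii place A and S the same way about B: A = B + 3.1·n = (19.398, 13.965), S = B − 3.1·n = (22.337, 8.5064). So A.x = 19.398.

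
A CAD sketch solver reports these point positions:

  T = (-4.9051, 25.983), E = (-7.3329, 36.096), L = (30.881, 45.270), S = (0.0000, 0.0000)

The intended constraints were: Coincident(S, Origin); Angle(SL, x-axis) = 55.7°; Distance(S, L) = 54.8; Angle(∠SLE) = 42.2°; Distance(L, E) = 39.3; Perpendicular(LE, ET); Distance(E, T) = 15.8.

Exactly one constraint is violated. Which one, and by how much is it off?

Distance(E, T) = 15.8 — off by 5.40.

S = (0.00, 0.00) ✓; SL at 55.70° ✓; |SL| = 54.80 ✓; ∠SLE = 42.20° ✓; |LE| = 39.30 ✓; ∠(LE, ET) = 90.00° ✓; |ET| = 10.40 ✗.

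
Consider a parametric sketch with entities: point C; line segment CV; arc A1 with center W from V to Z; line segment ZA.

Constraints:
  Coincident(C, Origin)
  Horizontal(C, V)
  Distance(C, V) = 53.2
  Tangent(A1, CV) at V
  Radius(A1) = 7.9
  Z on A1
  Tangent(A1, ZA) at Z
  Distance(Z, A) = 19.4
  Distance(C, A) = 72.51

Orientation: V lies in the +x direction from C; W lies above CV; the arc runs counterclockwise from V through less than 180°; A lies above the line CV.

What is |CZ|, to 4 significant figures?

60.31

Checks: ∠(WV, VC) = 90.00° ✓; |WV| = 7.900 ✓; |WZ| = 7.900 ✓; ∠(WZ, ZA) = 90.00° ✓; |ZA| = 19.40 ✓; |CA| = 72.51 ✓.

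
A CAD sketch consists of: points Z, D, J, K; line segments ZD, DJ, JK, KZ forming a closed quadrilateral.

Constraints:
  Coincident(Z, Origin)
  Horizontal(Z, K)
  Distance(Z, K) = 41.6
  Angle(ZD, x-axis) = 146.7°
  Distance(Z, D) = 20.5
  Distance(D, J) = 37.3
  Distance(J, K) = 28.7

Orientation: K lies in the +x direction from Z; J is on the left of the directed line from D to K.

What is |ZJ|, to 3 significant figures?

26.7

Checks: |DJ| = 37.30 ✓; |JK| = 28.70 ✓.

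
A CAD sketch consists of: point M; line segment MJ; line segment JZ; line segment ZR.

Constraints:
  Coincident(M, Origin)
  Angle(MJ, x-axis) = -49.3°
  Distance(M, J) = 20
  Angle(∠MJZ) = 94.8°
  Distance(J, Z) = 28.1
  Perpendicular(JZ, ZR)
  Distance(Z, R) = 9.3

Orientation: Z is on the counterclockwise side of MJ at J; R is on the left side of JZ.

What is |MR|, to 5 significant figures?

31.614

M is at the origin; MJ runs at -49.3° with length 20.0, so J = 20.0·(cos -49.3°, sin -49.3°) = (13.042, -15.163). ∠MJZ = 94.8°, so JZ runs at -49.3° + (180° − 94.8°) = 35.900° from the x-axis; with |JZ| = 28.1, Z = J + 28.1·(cos 35.900°, sin 35.900°) = (35.804, 1.3144). JZ is perpendicular to ZR; with |ZR| = 9.3 on the left of JZ, R = Z + 9.3·(-0.58637, 0.81004) = (30.351, 8.8478). Then |MR| = |R − M| = 31.614.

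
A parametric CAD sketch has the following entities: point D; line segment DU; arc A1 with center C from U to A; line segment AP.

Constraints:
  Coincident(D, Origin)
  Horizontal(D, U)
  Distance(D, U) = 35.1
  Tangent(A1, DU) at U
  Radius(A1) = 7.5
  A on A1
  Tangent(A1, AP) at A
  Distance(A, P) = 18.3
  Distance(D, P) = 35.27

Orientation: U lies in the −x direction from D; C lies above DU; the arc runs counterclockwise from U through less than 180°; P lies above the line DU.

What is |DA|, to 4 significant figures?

28.42

Checks: ∠(CU, UD) = 90.00° ✓; |CU| = 7.500 ✓; |CA| = 7.500 ✓; ∠(CA, AP) = 90.00° ✓; |AP| = 18.30 ✓; |DP| = 35.27 ✓.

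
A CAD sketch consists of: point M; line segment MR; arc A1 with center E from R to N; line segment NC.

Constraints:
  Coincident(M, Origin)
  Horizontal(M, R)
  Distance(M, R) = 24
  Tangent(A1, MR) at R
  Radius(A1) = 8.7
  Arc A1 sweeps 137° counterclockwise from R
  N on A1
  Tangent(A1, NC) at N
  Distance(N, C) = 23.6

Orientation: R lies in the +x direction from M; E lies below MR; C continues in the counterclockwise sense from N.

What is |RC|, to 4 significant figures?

33.15

M is at the origin; M and R share the same y with |MR| = 24.0 and R on the +x side, so R = (24.00, 0.000). Tangency of A1 to MR means the radius ER is perpendicular to MR, so E = R + (0, -8.7) = (24.00, -8.700). On A1, R sits at bearing 90° from E; a 137° counterclockwise sweep puts N at bearing 227°, so N = E + 8.7·(cos 227°, sin 227°) = (18.07, -15.06). Tangency of A1 to NC means the radius EN is perpendicular to NC, so NC runs along (−sin 227°, cos 227°); with |NC| = 23.6, C = (35.33, -31.16). Then |RC| = |C − R| = 33.15.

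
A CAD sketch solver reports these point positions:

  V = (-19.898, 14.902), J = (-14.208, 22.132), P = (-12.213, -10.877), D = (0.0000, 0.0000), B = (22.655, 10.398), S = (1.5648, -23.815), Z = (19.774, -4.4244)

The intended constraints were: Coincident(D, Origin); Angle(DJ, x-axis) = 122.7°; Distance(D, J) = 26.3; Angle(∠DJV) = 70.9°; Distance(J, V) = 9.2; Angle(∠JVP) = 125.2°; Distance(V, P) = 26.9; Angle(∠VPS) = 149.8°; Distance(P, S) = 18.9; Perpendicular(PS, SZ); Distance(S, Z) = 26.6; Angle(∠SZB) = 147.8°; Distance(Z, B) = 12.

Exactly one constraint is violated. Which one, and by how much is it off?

Distance(Z, B) = 12 — off by 3.10.

D = (0.00, 0.00) ✓; DJ at 122.7° ✓; |DJ| = 26.30 ✓; ∠DJV = 70.90° ✓; |JV| = 9.200 ✓; ∠JVP = 125.2° ✓; |VP| = 26.90 ✓; ∠VPS = 149.8° ✓; |PS| = 18.90 ✓; ∠(PS, SZ) = 90.00° ✓; |SZ| = 26.60 ✓; ∠SZB = 147.8° ✓; |ZB| = 15.10 ✗.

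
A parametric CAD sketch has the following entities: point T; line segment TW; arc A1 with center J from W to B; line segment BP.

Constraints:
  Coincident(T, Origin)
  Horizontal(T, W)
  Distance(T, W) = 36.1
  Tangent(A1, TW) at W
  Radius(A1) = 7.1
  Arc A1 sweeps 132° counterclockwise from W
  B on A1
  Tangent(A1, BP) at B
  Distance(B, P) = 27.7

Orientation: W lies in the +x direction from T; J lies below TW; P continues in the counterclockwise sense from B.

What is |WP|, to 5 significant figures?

35.041

T is at the origin; T and W share the same y with |TW| = 36.1 and W on the +x side, so W = (36.100, 0.0000). The tangent condition forces JW to be normal to TW, so J = W + (0, -7.1) = (36.100, -7.1000). On A1, W sits at bearing 90° from J; a 132° counterclockwise sweep puts B at bearing 222°, so B = J + 7.1·(cos 222°, sin 222°) = (30.824, -11.851). Tangency of A1 to BP means the radius JB is perpendicular to BP, so BP runs along (−sin 222°, cos 222°); with |BP| = 27.7, P = (49.359, -32.436). Then |WP| = |P − W| = 35.041.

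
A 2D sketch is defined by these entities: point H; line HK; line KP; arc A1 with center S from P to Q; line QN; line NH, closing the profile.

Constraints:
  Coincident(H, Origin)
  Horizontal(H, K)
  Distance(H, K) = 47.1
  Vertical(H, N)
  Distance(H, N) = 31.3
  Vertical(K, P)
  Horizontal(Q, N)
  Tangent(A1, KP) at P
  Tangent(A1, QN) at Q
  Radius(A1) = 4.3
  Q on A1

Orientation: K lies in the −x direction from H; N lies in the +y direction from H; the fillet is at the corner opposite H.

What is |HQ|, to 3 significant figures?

53.0

H is at the origin; HK is horizontal with |HK| = 47.1 and K on the −x side, so K = (-47.1, 0.00). HN is vertical with |HN| = 31.3 and N on the +y side, so N = (0.00, 31.3). The virtual corner opposite H is at (-47.1, 31.3). Since A1 is tangent to KP there, SP ⟂ KP and since A1 is tangent to QN there, SQ ⟂ QN, with radius 4.3, so the center S sits 4.3 in from both sides at S = (-42.8, 27.0). That places the tangent points at P = (-47.1, 27.0) on KP and Q = (-42.8, 31.3) on QN. Then |HQ| = |Q − H| = 53.0.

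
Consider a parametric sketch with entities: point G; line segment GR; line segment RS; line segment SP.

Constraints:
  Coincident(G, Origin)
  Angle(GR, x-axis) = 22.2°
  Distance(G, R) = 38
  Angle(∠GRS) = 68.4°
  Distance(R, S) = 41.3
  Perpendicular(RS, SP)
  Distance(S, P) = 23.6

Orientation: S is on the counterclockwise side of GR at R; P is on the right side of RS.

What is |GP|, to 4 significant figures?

64.95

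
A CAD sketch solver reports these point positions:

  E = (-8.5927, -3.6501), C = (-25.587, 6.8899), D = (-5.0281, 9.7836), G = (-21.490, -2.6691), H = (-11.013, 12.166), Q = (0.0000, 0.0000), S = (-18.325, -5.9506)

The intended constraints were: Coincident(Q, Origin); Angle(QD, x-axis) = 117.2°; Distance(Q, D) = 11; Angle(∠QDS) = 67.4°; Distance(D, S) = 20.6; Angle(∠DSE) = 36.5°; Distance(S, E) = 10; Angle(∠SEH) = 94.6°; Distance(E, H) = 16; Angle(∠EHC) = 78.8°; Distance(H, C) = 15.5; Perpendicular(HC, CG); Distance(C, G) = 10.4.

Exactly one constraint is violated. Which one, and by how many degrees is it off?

Perpendicular(HC, CG) — off by 3.30°.

Q = (0.00, 0.00) ✓; QD at 117.2° ✓; |QD| = 11.00 ✓; ∠QDS = 67.40° ✓; |DS| = 20.60 ✓; ∠DSE = 36.50° ✓; |SE| = 10.00 ✓; ∠SEH = 94.60° ✓; |EH| = 16.00 ✓; ∠EHC = 78.80° ✓; |HC| = 15.50 ✓; ∠(HC, CG) = 93.30° ✗; |CG| = 10.40 ✓.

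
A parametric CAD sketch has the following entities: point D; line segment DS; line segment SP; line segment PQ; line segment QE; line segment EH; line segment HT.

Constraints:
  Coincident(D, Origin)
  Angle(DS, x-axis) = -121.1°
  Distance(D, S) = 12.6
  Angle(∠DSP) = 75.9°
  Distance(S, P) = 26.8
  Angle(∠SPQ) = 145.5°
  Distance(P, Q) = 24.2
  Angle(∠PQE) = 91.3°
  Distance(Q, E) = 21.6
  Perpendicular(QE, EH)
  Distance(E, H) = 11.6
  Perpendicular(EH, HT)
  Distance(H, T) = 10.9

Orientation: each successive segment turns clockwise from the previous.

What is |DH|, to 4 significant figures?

25.78

D is at the origin; DS runs at -121.1° with length 12.6, so S = (-6.508, -10.79). ∠DSP = 75.9° gives SP at 134.8° from the x-axis; with |SP| = 26.8, P = (-25.39, 8.228). ∠SPQ = 145.5° gives PQ at 100.3° from the x-axis; with |PQ| = 24.2, Q = (-29.72, 32.04). ∠PQE = 91.3° gives QE at 11.60° from the x-axis; with |QE| = 21.6, E = (-8.561, 36.38). QE is perpendicular to EH, so EH runs at -78.40°; with |EH| = 11.6, H = (-6.228, 25.02). Then |DH| = |H − D| = 25.78.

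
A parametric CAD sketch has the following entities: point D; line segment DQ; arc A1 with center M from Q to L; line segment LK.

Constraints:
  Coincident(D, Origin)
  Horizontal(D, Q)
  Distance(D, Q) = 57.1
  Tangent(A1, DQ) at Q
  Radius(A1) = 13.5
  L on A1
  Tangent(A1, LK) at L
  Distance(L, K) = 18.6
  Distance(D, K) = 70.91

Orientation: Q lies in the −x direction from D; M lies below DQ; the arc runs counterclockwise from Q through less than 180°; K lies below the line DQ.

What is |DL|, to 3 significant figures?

71.9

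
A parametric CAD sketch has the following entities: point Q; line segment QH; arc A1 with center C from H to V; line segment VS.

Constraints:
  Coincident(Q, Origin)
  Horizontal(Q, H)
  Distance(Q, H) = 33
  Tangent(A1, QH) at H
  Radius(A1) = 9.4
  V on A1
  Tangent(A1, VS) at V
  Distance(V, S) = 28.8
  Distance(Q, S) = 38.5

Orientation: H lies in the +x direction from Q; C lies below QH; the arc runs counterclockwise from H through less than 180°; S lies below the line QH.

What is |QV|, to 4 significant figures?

24.91

Q is at the origin; QH is horizontal with |QH| = 33.0 and H on the +x side, so H = (33.00, 0.000). The tangent condition forces CH to be normal to QH, so C = H + (0, -9.4) = (33.00, -9.400). Since CV ⟂ VS (tangency), |CS| = √(9.4² + 28.8²) = 30.30 regardless of where V sits on A1. So S lies on both circle(Q, 38.5) and circle(C, 30.30); the below-QH intersection is S = (16.48, -34.79). V is the foot of the tangent from S: V = (23.92, -6.972).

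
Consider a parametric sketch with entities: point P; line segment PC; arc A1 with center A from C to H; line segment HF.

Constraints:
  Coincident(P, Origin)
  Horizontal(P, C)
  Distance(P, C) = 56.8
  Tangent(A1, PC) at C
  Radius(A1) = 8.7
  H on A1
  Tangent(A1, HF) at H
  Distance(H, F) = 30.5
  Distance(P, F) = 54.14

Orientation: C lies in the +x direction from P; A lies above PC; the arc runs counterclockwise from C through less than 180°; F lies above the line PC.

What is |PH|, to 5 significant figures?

64.531

Checks: P.y = 0.00, C.y = 0.00 ✓; |AH| = 8.700 ✓; ∠(AH, HF) = 90.00° ✓; |HF| = 30.50 ✓; |PF| = 54.14 ✓.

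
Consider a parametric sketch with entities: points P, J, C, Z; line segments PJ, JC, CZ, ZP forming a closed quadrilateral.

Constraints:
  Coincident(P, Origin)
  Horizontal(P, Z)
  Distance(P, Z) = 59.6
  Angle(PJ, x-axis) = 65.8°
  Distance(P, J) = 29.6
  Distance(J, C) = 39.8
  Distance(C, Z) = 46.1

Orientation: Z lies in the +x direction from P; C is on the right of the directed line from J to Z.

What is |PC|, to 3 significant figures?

19.9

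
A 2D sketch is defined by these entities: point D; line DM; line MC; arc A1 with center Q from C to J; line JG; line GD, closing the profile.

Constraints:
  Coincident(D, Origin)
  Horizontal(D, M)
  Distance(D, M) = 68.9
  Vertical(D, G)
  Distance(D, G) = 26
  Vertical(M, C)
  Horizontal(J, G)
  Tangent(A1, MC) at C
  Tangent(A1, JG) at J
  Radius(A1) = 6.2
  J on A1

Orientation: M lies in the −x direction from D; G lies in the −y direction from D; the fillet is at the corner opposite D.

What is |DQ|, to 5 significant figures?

65.752

D is at the origin; D and M share the same y with |DM| = 68.9 and M on the −x side, so M = (-68.900, 0.0000). D and G share the same x with |DG| = 26.0 and G on the −y side, so G = (0.0000, -26.000). The virtual corner opposite D is at (-68.900, -26.000). Tangency of A1 to MC means the radius QC is perpendicular to MC and since A1 is tangent to JG there, QJ ⟂ JG, with radius 6.2, so the center Q sits 6.2 in from both sides at Q = (-62.700, -19.800). Then |DQ| = |Q − D| = 65.752.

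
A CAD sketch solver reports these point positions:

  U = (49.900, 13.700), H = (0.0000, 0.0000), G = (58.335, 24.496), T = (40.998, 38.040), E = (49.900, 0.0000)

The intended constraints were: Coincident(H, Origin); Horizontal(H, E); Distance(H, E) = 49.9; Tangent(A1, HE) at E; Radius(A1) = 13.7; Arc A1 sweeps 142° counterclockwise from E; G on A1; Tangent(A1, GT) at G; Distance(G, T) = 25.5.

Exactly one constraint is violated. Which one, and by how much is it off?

Distance(G, T) = 25.5 — off by 3.50.

H = (0.00, 0.00) ✓; H.y = 0.00, E.y = 0.00 ✓; |HE| = 49.90 ✓; ∠(UE, EH) = 90.00° ✓; |UE| = 13.70 ✓; bearing(U→G) − bearing(U→E) = 142.0° ✓; |UG| = 13.70 ✓; ∠(UG, GT) = 90.00° ✓; |GT| = 22.00 ✗.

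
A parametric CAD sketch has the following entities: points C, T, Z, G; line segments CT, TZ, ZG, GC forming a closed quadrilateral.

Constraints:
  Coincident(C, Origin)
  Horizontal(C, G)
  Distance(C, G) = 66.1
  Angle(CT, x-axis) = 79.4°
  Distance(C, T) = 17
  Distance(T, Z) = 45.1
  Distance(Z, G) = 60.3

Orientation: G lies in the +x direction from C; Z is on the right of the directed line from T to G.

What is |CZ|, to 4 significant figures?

30.10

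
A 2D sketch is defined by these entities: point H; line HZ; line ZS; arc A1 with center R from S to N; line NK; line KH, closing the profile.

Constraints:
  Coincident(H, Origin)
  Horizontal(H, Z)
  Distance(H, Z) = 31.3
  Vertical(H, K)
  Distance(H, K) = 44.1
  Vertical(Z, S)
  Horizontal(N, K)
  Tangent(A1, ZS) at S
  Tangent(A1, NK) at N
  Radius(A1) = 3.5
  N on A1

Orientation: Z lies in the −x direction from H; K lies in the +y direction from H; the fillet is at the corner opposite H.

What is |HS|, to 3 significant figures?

51.3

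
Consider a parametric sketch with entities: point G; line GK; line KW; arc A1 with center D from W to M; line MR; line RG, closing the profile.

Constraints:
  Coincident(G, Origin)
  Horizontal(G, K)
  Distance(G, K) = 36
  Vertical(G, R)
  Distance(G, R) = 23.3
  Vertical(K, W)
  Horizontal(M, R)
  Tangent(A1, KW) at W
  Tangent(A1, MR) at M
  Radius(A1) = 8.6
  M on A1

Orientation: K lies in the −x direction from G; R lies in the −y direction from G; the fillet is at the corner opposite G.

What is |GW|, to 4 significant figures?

38.89

The virtual corner opposite G is at (-36.00, -23.30). Since A1 is tangent to KW there, DW ⟂ KW and since A1 is tangent to MR there, DM ⟂ MR, with radius 8.6, so the center D sits 8.6 in from both sides at D = (-27.40, -14.70). That places the tangent points at W = (-36.00, -14.70) on KW and M = (-27.40, -23.30) on MR. Then |GW| = |W − G| = 38.89.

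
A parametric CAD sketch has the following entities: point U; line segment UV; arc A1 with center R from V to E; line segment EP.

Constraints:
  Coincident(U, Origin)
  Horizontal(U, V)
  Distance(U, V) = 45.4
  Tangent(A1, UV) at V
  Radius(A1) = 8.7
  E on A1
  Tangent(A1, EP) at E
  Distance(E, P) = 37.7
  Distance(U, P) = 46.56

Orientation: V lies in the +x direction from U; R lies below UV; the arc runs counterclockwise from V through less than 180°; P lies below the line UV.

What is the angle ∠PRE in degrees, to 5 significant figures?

77.005°

Checks: |RE| = 8.700 ✓; ∠(RE, EP) = 90.00° ✓; |EP| = 37.70 ✓; |UP| = 46.56 ✓.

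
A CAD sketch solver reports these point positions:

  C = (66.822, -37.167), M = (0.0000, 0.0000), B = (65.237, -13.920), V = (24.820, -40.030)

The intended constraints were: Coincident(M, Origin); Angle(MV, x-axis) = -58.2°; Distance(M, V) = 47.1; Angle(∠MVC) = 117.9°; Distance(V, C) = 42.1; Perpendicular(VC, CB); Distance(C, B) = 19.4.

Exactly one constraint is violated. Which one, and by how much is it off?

Distance(C, B) = 19.4 — off by 3.90.

M = (0.00, 0.00) ✓; MV at -58.20° ✓; |MV| = 47.10 ✓; ∠MVC = 117.9° ✓; |VC| = 42.10 ✓; ∠(VC, CB) = 90.00° ✓; |CB| = 23.30 ✗.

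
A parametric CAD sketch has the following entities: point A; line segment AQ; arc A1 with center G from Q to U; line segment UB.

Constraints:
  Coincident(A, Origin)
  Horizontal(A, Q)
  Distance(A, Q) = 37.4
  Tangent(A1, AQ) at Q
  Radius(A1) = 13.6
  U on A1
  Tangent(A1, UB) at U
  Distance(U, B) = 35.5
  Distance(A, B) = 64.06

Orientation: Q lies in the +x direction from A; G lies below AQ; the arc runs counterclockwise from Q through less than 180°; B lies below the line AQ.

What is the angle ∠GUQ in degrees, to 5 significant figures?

34.108°

Checks: |GU| = 13.60 ✓; ∠(GU, UB) = 90.00° ✓; |UB| = 35.50 ✓; |AB| = 64.06 ✓.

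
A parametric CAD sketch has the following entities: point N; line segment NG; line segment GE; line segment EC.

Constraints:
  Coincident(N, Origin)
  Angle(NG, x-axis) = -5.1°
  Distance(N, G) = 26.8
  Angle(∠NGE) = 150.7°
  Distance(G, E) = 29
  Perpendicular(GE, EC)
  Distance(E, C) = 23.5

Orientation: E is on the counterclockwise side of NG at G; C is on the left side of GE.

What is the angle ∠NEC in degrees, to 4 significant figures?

75.94°

∠NGE = 150.7°, so GE runs at -5.1° + (180° − 150.7°) = 24.20° from the x-axis; with |GE| = 29.0, E = G + 29.0·(cos 24.20°, sin 24.20°) = (53.15, 9.505). The perpendicularity gives EC at right angles to GE; with |EC| = 23.5 on the left of GE, C = E + 23.5·(-0.4099, 0.9121) = (43.51, 30.94). Then cos ∠NEC = EN·EC / (|EN||EC|), giving 75.94°.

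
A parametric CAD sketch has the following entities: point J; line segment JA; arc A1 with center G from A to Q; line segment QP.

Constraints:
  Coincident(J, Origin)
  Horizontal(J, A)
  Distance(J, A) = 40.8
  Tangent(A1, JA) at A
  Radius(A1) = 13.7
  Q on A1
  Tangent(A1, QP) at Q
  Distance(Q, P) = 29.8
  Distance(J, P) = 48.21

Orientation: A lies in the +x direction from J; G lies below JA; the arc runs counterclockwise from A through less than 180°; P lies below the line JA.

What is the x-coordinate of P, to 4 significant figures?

23.95

Checks: |GQ| = 13.70 ✓; ∠(GQ, QP) = 90.00° ✓; |QP| = 29.80 ✓; |JP| = 48.21 ✓.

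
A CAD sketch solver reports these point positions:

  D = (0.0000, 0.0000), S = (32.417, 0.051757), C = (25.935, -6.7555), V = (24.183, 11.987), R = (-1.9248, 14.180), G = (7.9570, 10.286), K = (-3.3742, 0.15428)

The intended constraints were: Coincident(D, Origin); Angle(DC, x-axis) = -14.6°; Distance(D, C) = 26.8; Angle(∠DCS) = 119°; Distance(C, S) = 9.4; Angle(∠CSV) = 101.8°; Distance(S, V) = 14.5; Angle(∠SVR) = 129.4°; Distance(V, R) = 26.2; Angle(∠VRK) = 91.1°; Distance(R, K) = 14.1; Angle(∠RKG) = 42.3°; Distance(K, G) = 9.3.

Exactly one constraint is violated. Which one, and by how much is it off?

Distance(K, G) = 9.3 — off by 5.90.

D = (0.00, 0.00) ✓; DC at -14.60° ✓; |DC| = 26.80 ✓; ∠DCS = 119.0° ✓; |CS| = 9.400 ✓; ∠CSV = 101.8° ✓; |SV| = 14.50 ✓; ∠SVR = 129.4° ✓; |VR| = 26.20 ✓; ∠VRK = 91.10° ✓; |RK| = 14.10 ✓; ∠RKG = 42.30° ✓; |KG| = 15.20 ✗.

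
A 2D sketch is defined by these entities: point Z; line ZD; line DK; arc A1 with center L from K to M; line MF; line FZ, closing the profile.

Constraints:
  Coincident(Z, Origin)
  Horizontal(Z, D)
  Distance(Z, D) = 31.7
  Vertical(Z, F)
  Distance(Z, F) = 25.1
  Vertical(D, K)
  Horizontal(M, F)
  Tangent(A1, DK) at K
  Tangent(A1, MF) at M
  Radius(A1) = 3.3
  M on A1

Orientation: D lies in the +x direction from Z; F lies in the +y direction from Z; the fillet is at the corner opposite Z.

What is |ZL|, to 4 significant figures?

35.80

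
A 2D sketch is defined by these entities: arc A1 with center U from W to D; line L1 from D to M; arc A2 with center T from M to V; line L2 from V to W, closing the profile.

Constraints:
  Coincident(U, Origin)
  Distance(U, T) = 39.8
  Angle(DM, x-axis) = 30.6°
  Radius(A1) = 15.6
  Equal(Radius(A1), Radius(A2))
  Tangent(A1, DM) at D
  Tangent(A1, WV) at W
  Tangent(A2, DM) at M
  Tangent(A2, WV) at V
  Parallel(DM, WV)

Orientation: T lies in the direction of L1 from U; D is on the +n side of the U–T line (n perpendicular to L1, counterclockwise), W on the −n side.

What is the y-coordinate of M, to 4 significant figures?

33.69

The slot axis is L1's direction at 30.6°, so u = (cos 30.6°, sin 30.6°) = (0.8607, 0.5090) and n = (−sin 30.6°, cos 30.6°) = (-0.5090, 0.8607). U is at the origin and T lies 39.8 along u from U, so T = 39.8·u = (34.26, 20.26). Tangency of A1 to both parallel lines with radius 15.6 puts D and W at U ± 15.6·n: D = (-7.941, 13.43), W = (7.941, -13.43). Equal radii place M and V the same way about T: M = T + 15.6·n = (26.32, 33.69), V = T − 15.6·n = (42.20, 6.832). So M.y = 33.69.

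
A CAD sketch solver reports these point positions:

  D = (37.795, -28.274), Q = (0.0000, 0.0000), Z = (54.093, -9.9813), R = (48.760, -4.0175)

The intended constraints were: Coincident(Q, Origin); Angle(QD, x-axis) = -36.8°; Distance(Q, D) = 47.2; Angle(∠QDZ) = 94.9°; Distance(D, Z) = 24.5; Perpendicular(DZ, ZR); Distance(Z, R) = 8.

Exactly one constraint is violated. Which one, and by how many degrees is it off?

Perpendicular(DZ, ZR) — off by 6.50°.

Q = (0.00, 0.00) ✓; QD at -36.80° ✓; |QD| = 47.20 ✓; ∠QDZ = 94.90° ✓; |DZ| = 24.50 ✓; ∠(DZ, ZR) = 83.50° ✗; |ZR| = 8.000 ✓.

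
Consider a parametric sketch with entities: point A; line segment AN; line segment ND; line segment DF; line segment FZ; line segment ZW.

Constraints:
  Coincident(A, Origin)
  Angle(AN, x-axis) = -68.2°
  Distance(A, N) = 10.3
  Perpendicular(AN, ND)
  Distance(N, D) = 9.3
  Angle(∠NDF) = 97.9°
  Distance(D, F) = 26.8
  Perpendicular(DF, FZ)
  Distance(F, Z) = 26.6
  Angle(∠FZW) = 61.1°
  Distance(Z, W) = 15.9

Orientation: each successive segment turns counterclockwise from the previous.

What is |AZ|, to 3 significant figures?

24.0

∠NDF = 97.9° gives DF at 104° from the x-axis; with |DF| = 26.8, F = (6.02, 19.9). DF ⟂ FZ, so FZ runs at -166°; with |FZ| = 26.6, Z = (-19.8, 13.5). Then |AZ| = |Z − A| = 24.0.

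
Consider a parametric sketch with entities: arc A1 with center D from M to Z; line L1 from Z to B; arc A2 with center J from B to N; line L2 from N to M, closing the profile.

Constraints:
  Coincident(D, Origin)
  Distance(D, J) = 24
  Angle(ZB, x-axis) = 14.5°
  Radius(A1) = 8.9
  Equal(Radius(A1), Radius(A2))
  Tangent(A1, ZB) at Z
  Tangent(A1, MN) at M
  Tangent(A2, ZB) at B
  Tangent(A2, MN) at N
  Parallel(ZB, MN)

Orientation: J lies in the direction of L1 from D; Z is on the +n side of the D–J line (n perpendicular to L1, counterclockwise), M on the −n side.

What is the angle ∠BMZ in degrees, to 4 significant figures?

53.44°

The slot axis is L1's direction at 14.5°, so u = (cos 14.5°, sin 14.5°) = (0.9681, 0.2504) and n = (−sin 14.5°, cos 14.5°) = (-0.2504, 0.9681). D is at the origin and J lies 24.0 along u from D, so J = 24.0·u = (23.24, 6.009). Tangency of A1 to both parallel lines with radius 8.9 puts Z and M at D ± 8.9·n: Z = (-2.228, 8.617), M = (2.228, -8.617). Equal radii place B and N the same way about J: B = J + 8.9·n = (21.01, 14.63), N = J − 8.9·n = (25.46, -2.607). Then cos ∠BMZ = MB·MZ / (|MB||MZ|), giving 53.44°.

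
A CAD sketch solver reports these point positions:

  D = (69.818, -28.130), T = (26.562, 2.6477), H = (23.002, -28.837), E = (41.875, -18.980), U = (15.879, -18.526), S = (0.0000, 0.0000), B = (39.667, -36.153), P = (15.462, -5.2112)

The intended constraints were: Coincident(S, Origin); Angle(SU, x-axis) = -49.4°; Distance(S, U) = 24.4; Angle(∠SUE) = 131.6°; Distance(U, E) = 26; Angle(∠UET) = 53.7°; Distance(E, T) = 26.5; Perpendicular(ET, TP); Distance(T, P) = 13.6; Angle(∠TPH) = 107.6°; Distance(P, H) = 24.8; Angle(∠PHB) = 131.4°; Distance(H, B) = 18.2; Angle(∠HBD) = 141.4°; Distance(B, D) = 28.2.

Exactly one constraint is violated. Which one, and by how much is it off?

Distance(B, D) = 28.2 — off by 3.00.

S = (0.00, 0.00) ✓; SU at -49.40° ✓; |SU| = 24.40 ✓; ∠SUE = 131.6° ✓; |UE| = 26.00 ✓; ∠UET = 53.70° ✓; |ET| = 26.50 ✓; ∠(ET, TP) = 90.00° ✓; |TP| = 13.60 ✓; ∠TPH = 107.6° ✓; |PH| = 24.80 ✓; ∠PHB = 131.4° ✓; |HB| = 18.20 ✓; ∠HBD = 141.4° ✓; |BD| = 31.20 ✗.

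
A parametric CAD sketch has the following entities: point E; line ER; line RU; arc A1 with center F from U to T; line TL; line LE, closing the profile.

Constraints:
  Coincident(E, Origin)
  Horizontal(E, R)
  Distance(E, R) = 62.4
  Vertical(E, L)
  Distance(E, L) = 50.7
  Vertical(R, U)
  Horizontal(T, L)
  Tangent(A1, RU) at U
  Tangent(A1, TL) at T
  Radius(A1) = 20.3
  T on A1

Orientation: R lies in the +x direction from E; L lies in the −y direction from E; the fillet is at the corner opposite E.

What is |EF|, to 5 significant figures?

51.929

E is at the origin; E and R share the same y with |ER| = 62.4 and R on the +x side, so R = (62.400, 0.0000). E and L share the same x with |EL| = 50.7 and L on the −y side, so L = (0.0000, -50.700). The virtual corner opposite E is at (62.400, -50.700). Since A1 is tangent to RU there, FU ⟂ RU and since A1 is tangent to TL there, FT ⟂ TL, with radius 20.3, so the center F sits 20.3 in from both sides at F = (42.100, -30.400). Then |EF| = |F − E| = 51.929.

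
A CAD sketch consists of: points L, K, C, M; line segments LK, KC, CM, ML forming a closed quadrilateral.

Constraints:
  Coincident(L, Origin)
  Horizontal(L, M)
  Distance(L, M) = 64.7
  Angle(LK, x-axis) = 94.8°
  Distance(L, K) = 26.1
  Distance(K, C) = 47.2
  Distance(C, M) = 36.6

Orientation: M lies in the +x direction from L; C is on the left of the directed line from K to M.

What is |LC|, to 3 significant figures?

54.3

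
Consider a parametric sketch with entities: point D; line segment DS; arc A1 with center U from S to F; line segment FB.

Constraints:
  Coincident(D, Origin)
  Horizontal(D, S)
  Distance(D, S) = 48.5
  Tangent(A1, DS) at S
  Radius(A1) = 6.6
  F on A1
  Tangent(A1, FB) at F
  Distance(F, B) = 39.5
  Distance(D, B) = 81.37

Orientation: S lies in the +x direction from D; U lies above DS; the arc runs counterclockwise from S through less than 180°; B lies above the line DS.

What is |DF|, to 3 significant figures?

54.6

D is at the origin; D and S share the same y with |DS| = 48.5 and S on the +x side, so S = (48.5, 0.00). A1 meets DS tangentially, so US is at right angles to DS, so U = S + (0, 6.6) = (48.5, 6.60). Since UF ⟂ FB (tangency), |UB| = √(6.6² + 39.5²) = 40.0 regardless of where F sits on A1. So B lies on both circle(D, 81.37) and circle(U, 40.0); the above-DS intersection is B = (71.0, 39.7). F is the foot of the tangent from B: F = (54.5, 3.84).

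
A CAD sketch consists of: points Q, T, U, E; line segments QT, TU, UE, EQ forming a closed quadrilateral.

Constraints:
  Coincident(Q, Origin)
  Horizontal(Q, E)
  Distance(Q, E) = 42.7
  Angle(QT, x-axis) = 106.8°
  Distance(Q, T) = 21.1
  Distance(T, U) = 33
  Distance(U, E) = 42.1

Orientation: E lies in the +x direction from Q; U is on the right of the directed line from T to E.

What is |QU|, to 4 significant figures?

11.94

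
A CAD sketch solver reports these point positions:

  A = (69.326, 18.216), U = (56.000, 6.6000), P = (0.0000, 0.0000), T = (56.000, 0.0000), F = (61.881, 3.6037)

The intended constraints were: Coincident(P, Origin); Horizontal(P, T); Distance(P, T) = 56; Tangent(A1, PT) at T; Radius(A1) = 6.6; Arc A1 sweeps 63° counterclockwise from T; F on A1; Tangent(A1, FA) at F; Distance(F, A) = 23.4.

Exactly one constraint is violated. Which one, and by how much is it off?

Distance(F, A) = 23.4 — off by 7.00.

P = (0.00, 0.00) ✓; P.y = 0.00, T.y = 0.00 ✓; |PT| = 56.00 ✓; ∠(UT, TP) = 90.00° ✓; |UT| = 6.600 ✓; bearing(U→F) − bearing(U→T) = 63.00° ✓; |UF| = 6.600 ✓; ∠(UF, FA) = 90.00° ✓; |FA| = 16.40 ✗.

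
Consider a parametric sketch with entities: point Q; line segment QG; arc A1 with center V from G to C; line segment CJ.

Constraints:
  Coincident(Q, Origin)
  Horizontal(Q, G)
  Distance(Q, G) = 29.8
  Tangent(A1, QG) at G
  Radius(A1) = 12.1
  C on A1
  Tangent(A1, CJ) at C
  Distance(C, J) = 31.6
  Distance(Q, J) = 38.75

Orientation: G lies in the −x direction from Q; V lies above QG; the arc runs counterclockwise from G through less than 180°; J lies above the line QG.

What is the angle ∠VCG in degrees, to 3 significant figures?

54.6°

Checks: Q = (0.00, 0.00) ✓; |VC| = 12.10 ✓; ∠(VC, CJ) = 90.00° ✓; |CJ| = 31.60 ✓; |QJ| = 38.75 ✓.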